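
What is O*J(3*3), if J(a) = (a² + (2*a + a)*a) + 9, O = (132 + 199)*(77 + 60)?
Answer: 15100551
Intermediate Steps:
O = 45347 (O = 331*137 = 45347)
J(a) = 9 + 4*a² (J(a) = (a² + (3*a)*a) + 9 = (a² + 3*a²) + 9 = 4*a² + 9 = 9 + 4*a²)
O*J(3*3) = 45347*(9 + 4*(3*3)²) = 45347*(9 + 4*9²) = 45347*(9 + 4*81) = 45347*(9 + 324) = 45347*333 = 15100551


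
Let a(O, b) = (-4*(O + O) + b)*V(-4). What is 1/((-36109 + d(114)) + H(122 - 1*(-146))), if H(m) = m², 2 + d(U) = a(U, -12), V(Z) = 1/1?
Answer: 1/34789 ≈ 2.8745e-5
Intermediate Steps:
V(Z) = 1
a(O, b) = b - 8*O (a(O, b) = (-4*(O + O) + b)*1 = (-8*O + b)*1 = (b - 8*O)*1 = b - 8*O)
d(U) = -14 - 8*U (d(U) = -2 + (-12 - 8*U) = -14 - 8*U)
1/((-36109 + d(114)) + H(122 - 1*(-146))) = 1/((-36109 + (-14 - 8*114)) + (122 - 1*(-146))²) = 1/((-36109 + (-14 - 912)) + (122 + 146)²) = 1/((-36109 - 926) + 268²) = 1/(-37035 + 71824) = 1/34789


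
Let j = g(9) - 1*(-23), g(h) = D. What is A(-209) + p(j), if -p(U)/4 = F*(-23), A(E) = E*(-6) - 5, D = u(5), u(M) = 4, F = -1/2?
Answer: 1203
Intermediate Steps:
F = -1/2 (F = -1*1/2 = -1/2 ≈ -0.50000)
D = 4
g(h) = 4
j = 27 (j = 4 - 1*(-23) = 4 + 23 = 27)
A(E) = -5 - 6*E (A(E) = -6*E - 5 = -5 - 6*E)
p(U) = -46 (p(U) = -(-2)*(-23) = -4*23/2 = -46)
A(-209) + p(j) = (-5 - 6*(-209)) - 46 = (-5 + 1254) - 46 = 1249 - 46 = 1203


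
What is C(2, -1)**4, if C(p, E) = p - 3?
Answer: 1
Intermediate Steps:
C(p, E) = -3 + p
C(2, -1)**4 = (-3 + 2)**4 = (-1)**4 = 1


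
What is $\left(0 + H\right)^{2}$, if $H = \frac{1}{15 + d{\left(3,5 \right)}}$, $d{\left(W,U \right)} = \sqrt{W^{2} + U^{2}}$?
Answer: $\frac{1}{\left(15 + \sqrt{34}\right)^{2}} \approx 0.0023045$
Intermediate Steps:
$d{\left(W,U \right)} = \sqrt{U^{2} + W^{2}}$
$H = \frac{1}{15 + \sqrt{34}}$ ($H = \frac{1}{15 + \sqrt{5^{2} + 3^{2}}} = \frac{1}{15 + \sqrt{25 + 9}} = \frac{1}{15 + \sqrt{34}} \approx 0.048005$)
$\left(0 + H\right)^{2} = \left(0 + \left(\frac{15}{191} - \frac{\sqrt{34}}{191}\right)\right)^{2} = \left(\frac{15}{191} - \frac{\sqrt{34}}{191}\right)^{2}$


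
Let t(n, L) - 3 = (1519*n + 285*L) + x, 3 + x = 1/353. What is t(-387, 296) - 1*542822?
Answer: -369349194/353 ≈ -1.0463e+6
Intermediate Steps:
x = -1058/353 (x = -3 + 1/353 = -1058/353 ≈ -2.9972)
t(n, L) = 1/353 + 285*L + 1519*n (t(n, L) = 3 + ((1519*n + 285*L) - 1058/353) = 3 + ((285*L + 1519*n) - 1058/353) = 3 + (-1058/353 + 285*L + 1519*n) = 1/353 + 285*L + 1519*n)
t(-387, 296) - 1*542822 = (1/353 + 285*296 + 1519*(-387)) - 1*542822 = (1/353 + 84360 - 587853) - 542822 = -177733028/353 - 542822 = -369349194/353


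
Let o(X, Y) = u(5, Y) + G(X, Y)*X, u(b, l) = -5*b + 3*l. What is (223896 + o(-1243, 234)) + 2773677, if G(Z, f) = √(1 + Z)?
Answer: 2998250 - 3729*I*√138 ≈ 2.9982e+6 - 43806.0*I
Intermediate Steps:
o(X, Y) = -25 + 3*Y + X*√(1 + X) (o(X, Y) = (-5*5 + 3*Y) + √(1 + X)*X = (-25 + 3*Y) + X*√(1 + X) = -25 + 3*Y + X*√(1 + X))
(223896 + o(-1243, 234)) + 2773677 = (223896 + (-25 + 3*234 - 1243*√(1 - 1243))) + 2773677 = (223896 + (-25 + 702 - 3729*I*√138)) + 2773677 = (223896 + (677 - 3729*I*√138)) + 2773677 = (224573 - 3729*I*√138) + 2773677 = 2998250 - 3729*I*√138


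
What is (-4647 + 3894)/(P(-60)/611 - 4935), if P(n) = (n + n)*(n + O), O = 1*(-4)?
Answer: 153361/1002535 ≈ 0.15297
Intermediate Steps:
O = -4
P(n) = 2*n*(-4 + n) (P(n) = (n + n)*(n - 4) = (2*n)*(-4 + n) = 2*n*(-4 + n))
(-4647 + 3894)/(P(-60)/611 - 4935) = (-4647 + 3894)/((2*(-60)*(-4 - 60))/611 - 4935) = -753/((2*(-60)*(-64))*(1/611) - 4935) = -753/(7680*(1/611) - 4935) = -753/(7680/611 - 4935) = -753/(-3007605/611) = -753*(-611/3007605) = 153361/1002535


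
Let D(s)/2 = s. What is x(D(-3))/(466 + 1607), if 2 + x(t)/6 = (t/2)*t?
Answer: 32/691 ≈ 0.046310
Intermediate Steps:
D(s) = 2*s
x(t) = -12 + 3*t**2 (x(t) = -12 + 6*((t/2)*t) = -12 + 6*(t**2/2) = -12 + 3*t**2)
x(D(-3))/(466 + 1607) = (-12 + 3*(2*(-3))**2)/(466 + 1607) = (-12 + 3*(-6)**2)/2073 = (-12 + 3*36)*(1/2073) = (-12 + 108)*(1/2073) = 96*(1/2073) = 32/691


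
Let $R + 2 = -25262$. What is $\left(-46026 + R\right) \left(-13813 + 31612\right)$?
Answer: $-1268890710$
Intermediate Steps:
$R = -25264$ ($R = -2 - 25262 = -25264$)
$\left(-46026 + R\right) \left(-13813 + 31612\right) = \left(-46026 - 25264\right) \left(-13813 + 31612\right) = \left(-71290\right) 17799 = -1268890710$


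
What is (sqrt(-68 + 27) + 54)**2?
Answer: (54 + I*sqrt(41))**2 ≈ 2875.0 + 691.54*I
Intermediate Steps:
(sqrt(-68 + 27) + 54)**2 = (sqrt(-41) + 54)**2 = (I*sqrt(41) + 54)**2 = (54 + I*sqrt(41))**2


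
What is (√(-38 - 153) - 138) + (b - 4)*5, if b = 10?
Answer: -108 + I*√191 ≈ -108.0 + 13.82*I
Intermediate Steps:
(√(-38 - 153) - 138) + (b - 4)*5 = (√(-38 - 153) - 138) + (10 - 4)*5 = (√(-191) - 138) + 6*5 = (I*√191 - 138) + 30 = (-138 + I*√191) + 30 = -108 + I*√191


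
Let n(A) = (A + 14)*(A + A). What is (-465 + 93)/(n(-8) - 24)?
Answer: 31/10 ≈ 3.1000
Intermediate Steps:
n(A) = 2*A*(14 + A) (n(A) = (14 + A)*(2*A) = 2*A*(14 + A))
(-465 + 93)/(n(-8) - 24) = (-465 + 93)/(2*(-8)*(14 - 8) - 24) = -372/(2*(-8)*6 - 24) = -372/(-96 - 24) = -372/(-120) = -372*(-1/120) = 31/10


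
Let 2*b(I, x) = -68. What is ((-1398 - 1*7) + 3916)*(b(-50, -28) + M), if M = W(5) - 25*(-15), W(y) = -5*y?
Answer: 793476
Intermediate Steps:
b(I, x) = -34 (b(I, x) = (1/2)*(-68) = -34)
M = 350 (M = -5*5 - 25*(-15) = -25 + 375 = 350)
((-1398 - 1*7) + 3916)*(b(-50, -28) + M) = ((-1398 - 1*7) + 3916)*(-34 + 350) = ((-1398 - 7) + 3916)*316 = (-1405 + 3916)*316 = 2511*316 = 793476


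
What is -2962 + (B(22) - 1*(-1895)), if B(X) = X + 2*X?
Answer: -1001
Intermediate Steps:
B(X) = 3*X
-2962 + (B(22) - 1*(-1895)) = -2962 + (3*22 - 1*(-1895)) = -2962 + (66 + 1895) = -2962 + 1961 = -1001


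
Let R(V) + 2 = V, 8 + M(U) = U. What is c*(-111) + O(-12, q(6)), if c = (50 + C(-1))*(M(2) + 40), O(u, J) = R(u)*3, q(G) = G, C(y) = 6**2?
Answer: -324606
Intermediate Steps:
M(U) = -8 + U
R(V) = -2 + V
C(y) = 36
O(u, J) = -6 + 3*u (O(u, J) = (-2 + u)*3 = -6 + 3*u)
c = 2924 (c = (50 + 36)*((-8 + 2) + 40) = 86*(-6 + 40) = 86*34 = 2924)
c*(-111) + O(-12, q(6)) = 2924*(-111) + (-6 + 3*(-12)) = -324564 + (-6 - 36) = -324564 - 42 = -324606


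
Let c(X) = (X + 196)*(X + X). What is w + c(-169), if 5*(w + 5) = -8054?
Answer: -53709/5 ≈ -10742.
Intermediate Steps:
w = -8079/5 (w = -5 + (⅕)*(-8054) = -5 - 8054/5 = -8079/5 ≈ -1615.8)
c(X) = 2*X*(196 + X) (c(X) = (196 + X)*(2*X) = 2*X*(196 + X))
w + c(-169) = -8079/5 + 2*(-169)*(196 - 169) = -8079/5 + 2*(-169)*27 = -8079/5 - 9126 = -53709/5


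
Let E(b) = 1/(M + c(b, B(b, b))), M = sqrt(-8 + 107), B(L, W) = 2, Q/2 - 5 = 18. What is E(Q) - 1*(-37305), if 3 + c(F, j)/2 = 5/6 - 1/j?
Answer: 23688723/635 + 27*sqrt(11)/635 ≈ 37305.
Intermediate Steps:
Q = 46 (Q = 10 + 2*18 = 10 + 36 = 46)
c(F, j) = -13/3 - 2/j (c(F, j) = -6 + 2*(5/6 - 1/j) = -6 + (5/3 - 2/j) = -13/3 - 2/j)
M = 3*sqrt(11) (M = sqrt(99) = 3*sqrt(11) ≈ 9.9499)
E(b) = 1/(-16/3 + 3*sqrt(11)) (E(b) = 1/(3*sqrt(11) + (-13/3 - 2/2)) = 1/(3*sqrt(11) + (-13/3 - 2*1/2)) = 1/(3*sqrt(11) + (-13/3 - 1)) = 1/(3*sqrt(11) - 16/3) = 1/(-16/3 + 3*sqrt(11)))
E(Q) - 1*(-37305) = (48/635 + 27*sqrt(11)/635) - 1*(-37305) = (48/635 + 27*sqrt(11)/635) + 37305 = 23688723/635 + 27*sqrt(11)/635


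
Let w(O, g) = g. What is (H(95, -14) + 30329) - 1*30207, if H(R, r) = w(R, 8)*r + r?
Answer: -4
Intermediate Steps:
H(R, r) = 9*r (H(R, r) = 8*r + r = 9*r)
(H(95, -14) + 30329) - 1*30207 = (9*(-14) + 30329) - 1*30207 = (-126 + 30329) - 30207 = 30203 - 30207 = -4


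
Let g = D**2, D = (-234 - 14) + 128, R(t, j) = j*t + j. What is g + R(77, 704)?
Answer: 69312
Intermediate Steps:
R(t, j) = j + j*t
D = -120 (D = -248 + 128 = -120)
g = 14400 (g = (-120)**2 = 14400)
g + R(77, 704) = 14400 + 704*(1 + 77) = 14400 + 704*78 = 14400 + 54912 = 69312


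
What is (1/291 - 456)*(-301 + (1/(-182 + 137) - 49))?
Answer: 418015789/2619 ≈ 1.5961e+5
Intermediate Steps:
(1/291 - 456)*(-301 + (1/(-182 + 137) - 49)) = (1/291 - 456)*(-301 + (1/(-45) - 49)) = -132695*(-301 + (-1/45 - 49))/291 = -132695*(-301 - 2206/45)/291 = -132695/291*(-15751/45) = 418015789/2619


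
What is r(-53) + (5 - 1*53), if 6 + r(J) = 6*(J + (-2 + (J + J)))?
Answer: -1020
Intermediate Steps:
r(J) = -18 + 18*J (r(J) = -6 + 6*(J + (-2 + (J + J))) = -6 + 6*(J + (-2 + 2*J)) = -6 + 6*(-2 + 3*J) = -6 + (-12 + 18*J) = -18 + 18*J)
r(-53) + (5 - 1*53) = (-18 + 18*(-53)) + (5 - 1*53) = (-18 - 954) + (5 - 53) = -972 - 48 = -1020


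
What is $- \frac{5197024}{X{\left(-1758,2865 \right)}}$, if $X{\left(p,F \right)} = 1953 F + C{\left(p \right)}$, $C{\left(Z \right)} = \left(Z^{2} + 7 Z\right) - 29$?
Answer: $- \frac{371216}{619541} \approx -0.59918$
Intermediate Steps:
$C{\left(Z \right)} = -29 + Z^{2} + 7 Z$
$X{\left(p,F \right)} = -29 + p^{2} + 7 p + 1953 F$ ($X{\left(p,F \right)} = 1953 F + \left(-29 + p^{2} + 7 p\right) = -29 + p^{2} + 7 p + 1953 F$)
$- \frac{5197024}{X{\left(-1758,2865 \right)}} = - \frac{5197024}{-29 + \left(-1758\right)^{2} + 7 \left(-1758\right) + 1953 \cdot 2865} = - \frac{5197024}{-29 + 3090564 - 12306 + 5595345} = - \frac{5197024}{8673574} = \left(-5197024\right) \frac{1}{8673574} = - \frac{371216}{619541}$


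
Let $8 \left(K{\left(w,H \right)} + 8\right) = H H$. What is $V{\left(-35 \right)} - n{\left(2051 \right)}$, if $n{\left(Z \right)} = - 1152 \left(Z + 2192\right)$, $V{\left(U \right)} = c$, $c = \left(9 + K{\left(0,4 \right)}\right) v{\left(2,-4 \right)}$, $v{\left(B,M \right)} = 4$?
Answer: $4887948$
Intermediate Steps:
$K{\left(w,H \right)} = -8 + \frac{H^{2}}{8}$ ($K{\left(w,H \right)} = -8 + \frac{H H}{8} = -8 + \frac{H^{2}}{8}$)
$c = 12$ ($c = \left(9 - \left(8 - \frac{4^{2}}{8}\right)\right) 4 = \left(9 + \left(-8 + \frac{1}{8} \cdot 16\right)\right) 4 = \left(9 + \left(-8 + 2\right)\right) 4 = \left(9 - 6\right) 4 = 3 \cdot 4 = 12$)
$V{\left(U \right)} = 12$
$n{\left(Z \right)} = -2525184 - 1152 Z$ ($n{\left(Z \right)} = - 1152 \left(2192 + Z\right) = -2525184 - 1152 Z$)
$V{\left(-35 \right)} - n{\left(2051 \right)} = 12 - \left(-2525184 - 2362752\right) = 12 - -4887936 = 12 + 4887936 = 4887948$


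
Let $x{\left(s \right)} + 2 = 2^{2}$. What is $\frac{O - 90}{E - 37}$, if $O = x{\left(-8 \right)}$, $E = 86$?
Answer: $- \frac{88}{49} \approx -1.7959$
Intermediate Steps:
$x{\left(s \right)} = 2$ ($x{\left(s \right)} = -2 + 2^{2} = -2 + 4 = 2$)
$O = 2$
$\frac{O - 90}{E - 37} = \frac{2 - 90}{86 - 37} = - \frac{88}{49}$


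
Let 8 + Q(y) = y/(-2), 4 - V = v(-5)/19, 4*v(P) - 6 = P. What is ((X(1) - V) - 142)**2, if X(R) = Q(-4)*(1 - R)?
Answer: 123099025/5776 ≈ 21312.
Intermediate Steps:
v(P) = 3/2 + P/4
V = 303/76 (V = 4 - (3/2 + (1/4)*(-5))/19 = 4 - (3/2 - 5/4)/19 = 4 - 1/(4*19) = 4 - 1*1/76 = 4 - 1/76 = 303/76 ≈ 3.9868)
Q(y) = -8 - y/2 (Q(y) = -8 + y/(-2) = -8 + y*(-1/2) = -8 - y/2)
X(R) = -6 + 6*R (X(R) = (-8 - 1/2*(-4))*(1 - R) = (-8 + 2)*(1 - R) = -6*(1 - R) = -6 + 6*R)
((X(1) - V) - 142)**2 = (((-6 + 6*1) - 1*303/76) - 142)**2 = (((-6 + 6) - 303/76) - 142)**2 = ((0 - 303/76) - 142)**2 = (-303/76 - 142)**2 = (-11095/76)**2 = 123099025/5776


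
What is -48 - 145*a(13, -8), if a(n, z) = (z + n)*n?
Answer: -9473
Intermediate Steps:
a(n, z) = n*(n + z) (a(n, z) = (n + z)*n = n*(n + z))
-48 - 145*a(13, -8) = -48 - 1885*(13 - 8) = -48 - 1885*5 = -48 - 145*65 = -48 - 9425 = -9473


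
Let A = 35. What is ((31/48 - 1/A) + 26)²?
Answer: 1999610089/2822400 ≈ 708.48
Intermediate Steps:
((31/48 - 1/A) + 26)² = ((31/48 - 1/35) + 26)² = (1037/1680 + 26)² = (44717/1680)² = 1999610089/2822400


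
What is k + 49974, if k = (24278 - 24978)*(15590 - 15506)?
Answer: -8826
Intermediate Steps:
k = -58800 (k = -700*84 = -58800)
k + 49974 = -58800 + 49974 = -8826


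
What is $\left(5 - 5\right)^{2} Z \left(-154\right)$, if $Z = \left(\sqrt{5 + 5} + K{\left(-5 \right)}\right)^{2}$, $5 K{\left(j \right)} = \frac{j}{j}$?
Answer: $0$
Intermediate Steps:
$K{\left(j \right)} = \frac{1}{5}$ ($K{\left(j \right)} = \frac{j \frac{1}{j}}{5} = \frac{1}{5} \cdot 1 = \frac{1}{5}$)
$Z = \left(\frac{1}{5} + \sqrt{10}\right)^{2}$ ($Z = \left(\sqrt{5 + 5} + \frac{1}{5}\right)^{2} = \left(\sqrt{10} + \frac{1}{5}\right)^{2} = \left(\frac{1}{5} + \sqrt{10}\right)^{2} \approx 11.305$)
$\left(5 - 5\right)^{2} Z \left(-154\right) = \left(5 - 5\right)^{2} \left(\frac{251}{25} + \frac{2 \sqrt{10}}{5}\right) \left(-154\right) = 0^{2} \left(\frac{251}{25} + \frac{2 \sqrt{10}}{5}\right) \left(-154\right) = 0 \left(\frac{251}{25} + \frac{2 \sqrt{10}}{5}\right) \left(-154\right) = 0 \left(-154\right) = 0$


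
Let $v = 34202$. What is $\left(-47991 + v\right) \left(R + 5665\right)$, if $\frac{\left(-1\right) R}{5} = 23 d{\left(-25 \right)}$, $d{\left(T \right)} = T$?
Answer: $-117758060$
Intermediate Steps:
$R = 2875$ ($R = - 5 \cdot 23 \left(-25\right) = \left(-5\right) \left(-575\right) = 2875$)
$\left(-47991 + v\right) \left(R + 5665\right) = \left(-47991 + 34202\right) \left(2875 + 5665\right) = \left(-13789\right) 8540 = -117758060$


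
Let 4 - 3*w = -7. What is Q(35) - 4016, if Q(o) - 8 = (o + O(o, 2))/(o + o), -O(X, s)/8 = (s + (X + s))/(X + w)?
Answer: -8135459/2030 ≈ -4007.6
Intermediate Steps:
w = 11/3 (w = 4/3 - 1/3*(-7) = 4/3 + 7/3 = 11/3 ≈ 3.6667)
O(X, s) = -8*(X + 2*s)/(11/3 + X) (O(X, s) = -8*(s + (X + s))/(X + 11/3) = -8*(X + 2*s)/(11/3 + X))
Q(o) = 8 + (o + 24*(-4 - o)/(11 + 3*o))/(2*o) (Q(o) = 8 + (o + 24*(-o - 2*2)/(11 + 3*o))/(o + o) = 8 + (o + 24*(-o - 4)/(11 + 3*o))/((2*o)) = 8 + (o + 24*(-4 - o)/(11 + 3*o))*(1/(2*o)) = 8 + (o + 24*(-4 - o)/(11 + 3*o))/(2*o))
Q(35) - 4016 = (1/2)*(-96 + 51*35**2 + 163*35)/(35*(11 + 3*35)) - 4016 = (1/2)*(1/35)*(-96 + 51*1225 + 5705)/(11 + 105) - 4016 = (1/2)*(1/35)*(-96 + 62475 + 5705)/116 - 4016 = (1/2)*(1/35)*(1/116)*68084 - 4016 = 17021/2030 - 4016 = -8135459/2030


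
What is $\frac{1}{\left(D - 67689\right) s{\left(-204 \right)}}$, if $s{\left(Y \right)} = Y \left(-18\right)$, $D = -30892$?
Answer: $- \frac{1}{361989432} \approx -2.7625 \cdot 10^{-9}$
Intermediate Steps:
$s{\left(Y \right)} = - 18 Y$
$\frac{1}{\left(D - 67689\right) s{\left(-204 \right)}} = \frac{1}{\left(-30892 - 67689\right) \left(\left(-18\right) \left(-204\right)\right)} = \frac{1}{\left(-98581\right) 3672} = \left(- \frac{1}{98581}\right) \frac{1}{3672} = - \frac{1}{361989432}$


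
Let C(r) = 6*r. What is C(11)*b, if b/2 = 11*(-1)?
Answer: -1452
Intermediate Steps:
b = -22 (b = 2*(11*(-1)) = 2*(-11) = -22)
C(11)*b = (6*11)*(-22) = 66*(-22) = -1452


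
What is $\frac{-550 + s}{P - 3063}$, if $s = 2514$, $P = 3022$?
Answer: $- \frac{1964}{41} \approx -47.902$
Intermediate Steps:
$\frac{-550 + s}{P - 3063} = \frac{-550 + 2514}{3022 - 3063} = \frac{1964}{-41} = 1964 \left(- \frac{1}{41}\right) = - \frac{1964}{41}$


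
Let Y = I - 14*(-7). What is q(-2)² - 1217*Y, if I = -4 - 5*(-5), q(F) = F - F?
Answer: -144823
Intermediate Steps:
q(F) = 0
I = 21 (I = -4 + 25 = 21)
Y = 119 (Y = 21 - 14*(-7) = 21 + 98 = 119)
q(-2)² - 1217*Y = 0² - 1217*119 = 0 - 144823 = -144823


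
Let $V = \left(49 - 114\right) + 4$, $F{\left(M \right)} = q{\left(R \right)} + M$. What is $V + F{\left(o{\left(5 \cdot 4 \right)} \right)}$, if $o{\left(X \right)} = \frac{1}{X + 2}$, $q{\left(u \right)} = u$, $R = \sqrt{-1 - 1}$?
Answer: $- \frac{1341}{22} + i \sqrt{2} \approx -60.955 + 1.4142 i$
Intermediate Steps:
$R = i \sqrt{2}$ ($R = \sqrt{-2} = i \sqrt{2} \approx 1.4142 i$)
$o{\left(X \right)} = \frac{1}{2 + X}$
$F{\left(M \right)} = M + i \sqrt{2}$ ($F{\left(M \right)} = i \sqrt{2} + M = M + i \sqrt{2}$)
$V = -61$ ($V = -65 + 4 = -61$)
$V + F{\left(o{\left(5 \cdot 4 \right)} \right)} = -61 + \left(\frac{1}{2 + 5 \cdot 4} + i \sqrt{2}\right) = -61 + \left(\frac{1}{2 + 20} + i \sqrt{2}\right) = -61 + \left(\frac{1}{22} + i \sqrt{2}\right) = - \frac{1341}{22} + i \sqrt{2}$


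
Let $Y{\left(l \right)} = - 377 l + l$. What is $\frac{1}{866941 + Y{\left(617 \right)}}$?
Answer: $\frac{1}{634949} \approx 1.5749 \cdot 10^{-6}$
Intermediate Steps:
$Y{\left(l \right)} = - 376 l$
$\frac{1}{866941 + Y{\left(617 \right)}} = \frac{1}{866941 - 231992} = \frac{1}{634949}$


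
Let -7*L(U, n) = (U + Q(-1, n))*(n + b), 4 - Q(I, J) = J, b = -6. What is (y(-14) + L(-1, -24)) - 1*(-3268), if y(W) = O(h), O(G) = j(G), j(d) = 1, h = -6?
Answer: 23693/7 ≈ 3384.7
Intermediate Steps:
Q(I, J) = 4 - J
L(U, n) = -(-6 + n)*(4 + U - n)/7 (L(U, n) = -(U + (4 - n))*(n - 6)/7 = -(4 + U - n)*(-6 + n)/7 = -(-6 + n)*(4 + U - n)/7)
O(G) = 1
y(W) = 1
(y(-14) + L(-1, -24)) - 1*(-3268) = (1 + (24/7 - 10/7*(-24) + (1/7)*(-24)**2 + (6/7)*(-1) - 1/7*(-1)*(-24))) - 1*(-3268) = (1 + (24/7 + 240/7 + (1/7)*576 - 6/7 - 24/7)) + 3268 = (1 + (24/7 + 240/7 + 576/7 - 6/7 - 24/7)) + 3268 = (1 + 810/7) + 3268 = 817/7 + 3268 = 23693/7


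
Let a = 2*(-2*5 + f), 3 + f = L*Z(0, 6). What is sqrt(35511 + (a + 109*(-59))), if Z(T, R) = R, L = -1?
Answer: sqrt(29042) ≈ 170.42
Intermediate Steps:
f = -9 (f = -3 - 1*6 = -3 - 6 = -9)
a = -38 (a = 2*(-2*5 - 9) = 2*(-10 - 9) = 2*(-19) = -38)
sqrt(35511 + (a + 109*(-59))) = sqrt(35511 + (-38 + 109*(-59))) = sqrt(35511 + (-38 - 6431)) = sqrt(35511 - 6469) = sqrt(29042)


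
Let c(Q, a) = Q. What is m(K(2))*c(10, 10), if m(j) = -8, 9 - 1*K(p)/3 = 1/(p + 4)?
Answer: -80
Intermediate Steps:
K(p) = 27 - 3/(4 + p) (K(p) = 27 - 3/(p + 4) = 27 - 3/(4 + p))
m(K(2))*c(10, 10) = -8*10 = -80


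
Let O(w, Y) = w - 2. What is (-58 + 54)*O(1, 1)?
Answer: 4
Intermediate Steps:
O(w, Y) = -2 + w
(-58 + 54)*O(1, 1) = (-58 + 54)*(-2 + 1) = -4*(-1) = 4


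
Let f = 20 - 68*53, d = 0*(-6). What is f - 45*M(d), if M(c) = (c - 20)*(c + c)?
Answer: -3584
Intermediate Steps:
d = 0
M(c) = 2*c*(-20 + c) (M(c) = (-20 + c)*(2*c) = 2*c*(-20 + c))
f = -3584 (f = 20 - 3604 = -3584)
f - 45*M(d) = -3584 - 90*0*(-20 + 0) = -3584 - 90*0*(-20) = -3584 - 45*0 = -3584 + 0 = -3584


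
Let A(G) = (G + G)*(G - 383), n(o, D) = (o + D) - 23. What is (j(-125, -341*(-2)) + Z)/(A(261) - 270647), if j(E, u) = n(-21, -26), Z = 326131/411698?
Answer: 28492729/137643404038 ≈ 0.00020700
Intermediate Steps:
Z = 326131/411698 (Z = 326131*(1/411698) = 326131/411698 ≈ 0.79216)
n(o, D) = -23 + D + o (n(o, D) = (D + o) - 23 = -23 + D + o)
j(E, u) = -70 (j(E, u) = -23 - 26 - 21 = -70)
A(G) = 2*G*(-383 + G) (A(G) = (2*G)*(-383 + G) = 2*G*(-383 + G))
(j(-125, -341*(-2)) + Z)/(A(261) - 270647) = (-70 + 326131/411698)/(2*261*(-383 + 261) - 270647) = -28492729/(411698*(2*261*(-122) - 270647)) = -28492729/(411698*(-63684 - 270647)) = -28492729/411698/(-334331) = -28492729/411698*(-1/334331) = 28492729/137643404038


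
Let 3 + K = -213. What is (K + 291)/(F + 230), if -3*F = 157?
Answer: 225/533 ≈ 0.42214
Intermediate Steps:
F = -157/3 (F = -⅓*157 = -157/3 ≈ -52.333)
K = -216 (K = -3 - 213 = -216)
(K + 291)/(F + 230) = (-216 + 291)/(-157/3 + 230) = 75/(533/3) = 75*(3/533) = 225/533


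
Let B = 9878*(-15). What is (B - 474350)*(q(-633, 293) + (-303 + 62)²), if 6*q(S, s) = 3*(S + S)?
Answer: -35762528960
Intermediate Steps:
q(S, s) = S (q(S, s) = (3*(S + S))/6 = (3*(2*S))/6 = (6*S)/6 = S)
B = -148170
(B - 474350)*(q(-633, 293) + (-303 + 62)²) = (-148170 - 474350)*(-633 + (-303 + 62)²) = -622520*(-633 + (-241)²) = -622520*(-633 + 58081) = -622520*57448 = -35762528960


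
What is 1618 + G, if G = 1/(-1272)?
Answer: 2058095/1272 ≈ 1618.0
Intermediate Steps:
G = -1/1272 ≈ -0.00078616
1618 + G = 1618 - 1/1272 = 2058095/1272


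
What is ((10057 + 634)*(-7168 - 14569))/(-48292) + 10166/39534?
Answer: 4593903876025/954587964 ≈ 4812.4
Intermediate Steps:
((10057 + 634)*(-7168 - 14569))/(-48292) + 10166/39534 = (10691*(-21737))*(-1/48292) + 10166*(1/39534) = -232390267*(-1/48292) + 5083/19767 = 232390267/48292 + 5083/19767 = 4593903876025/954587964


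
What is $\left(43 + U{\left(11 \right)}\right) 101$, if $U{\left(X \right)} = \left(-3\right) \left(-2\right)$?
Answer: $4949$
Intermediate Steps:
$U{\left(X \right)} = 6$
$\left(43 + U{\left(11 \right)}\right) 101 = \left(43 + 6\right) 101 = 49 \cdot 101 = 4949$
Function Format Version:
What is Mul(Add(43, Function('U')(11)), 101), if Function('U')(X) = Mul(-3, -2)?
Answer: 4949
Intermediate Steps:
Function('U')(X) = 6
Mul(Add(43, Function('U')(11)), 101) = Mul(Add(43, 6), 101) = Mul(49, 101) = 4949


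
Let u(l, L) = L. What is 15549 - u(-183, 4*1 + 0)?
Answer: 15545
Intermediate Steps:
15549 - u(-183, 4*1 + 0) = 15549 - (4*1 + 0) = 15549 - (4 + 0) = 15549 - 1*4 = 15549 - 4 = 15545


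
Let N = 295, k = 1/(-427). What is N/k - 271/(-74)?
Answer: -9321139/74 ≈ -1.2596e+5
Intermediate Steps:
k = -1/427 ≈ -0.0023419
N/k - 271/(-74) = 295/(-1/427) - 271/(-74) = 295*(-427) - 271*(-1/74) = -125965 + 271/74 = -9321139/74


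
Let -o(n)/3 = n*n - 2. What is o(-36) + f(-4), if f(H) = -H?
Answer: -3878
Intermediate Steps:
o(n) = 6 - 3*n² (o(n) = -3*(n*n - 2) = -3*(n² - 2) = -3*(-2 + n²) = 6 - 3*n²)
o(-36) + f(-4) = (6 - 3*(-36)²) - 1*(-4) = (6 - 3*1296) + 4 = (6 - 3888) + 4 = -3882 + 4 = -3878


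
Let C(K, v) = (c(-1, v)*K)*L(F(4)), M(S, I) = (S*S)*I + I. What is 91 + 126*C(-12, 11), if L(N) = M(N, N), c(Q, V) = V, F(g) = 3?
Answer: -498869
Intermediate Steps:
M(S, I) = I + I*S² (M(S, I) = S²*I + I = I*S² + I = I + I*S²)
L(N) = N*(1 + N²)
C(K, v) = 30*K*v (C(K, v) = (v*K)*(3 + 3³) = (K*v)*(3 + 27) = (K*v)*30 = 30*K*v)
91 + 126*C(-12, 11) = 91 + 126*(30*(-12)*11) = 91 + 126*(-3960) = 91 - 498960 = -498869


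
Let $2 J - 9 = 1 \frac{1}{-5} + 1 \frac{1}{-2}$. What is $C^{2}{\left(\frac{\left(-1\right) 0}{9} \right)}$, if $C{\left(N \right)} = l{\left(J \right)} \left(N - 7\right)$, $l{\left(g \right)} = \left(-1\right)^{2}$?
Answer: $49$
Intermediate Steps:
$J = \frac{83}{20}$ ($J = \frac{9}{2} + \frac{1 \frac{1}{-5} + 1 \frac{1}{-2}}{2} = \frac{9}{2} + \frac{1 \left(- \frac{1}{5}\right) + 1 \left(- \frac{1}{2}\right)}{2} = \frac{9}{2} + \frac{- \frac{1}{5} - \frac{1}{2}}{2} = \frac{9}{2} + \frac{1}{2} \left(- \frac{7}{10}\right) = \frac{9}{2} - \frac{7}{20} = \frac{83}{20} \approx 4.15$)
$l{\left(g \right)} = 1$
$C{\left(N \right)} = -7 + N$ ($C{\left(N \right)} = 1 \left(N - 7\right) = 1 \left(-7 + N\right) = -7 + N$)
$C^{2}{\left(\frac{\left(-1\right) 0}{9} \right)} = \left(-7 + \frac{\left(-1\right) 0}{9}\right)^{2} = \left(-7 + 0 \cdot \frac{1}{9}\right)^{2} = \left(-7 + 0\right)^{2} = \left(-7\right)^{2} = 49$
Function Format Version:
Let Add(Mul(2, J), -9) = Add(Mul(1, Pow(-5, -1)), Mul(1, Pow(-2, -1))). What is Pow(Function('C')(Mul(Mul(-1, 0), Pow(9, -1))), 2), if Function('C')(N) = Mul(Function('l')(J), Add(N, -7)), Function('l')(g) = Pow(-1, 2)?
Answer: 49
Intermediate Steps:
J = Rational(83, 20) (J = Add(Rational(9, 2), Mul(Rational(1, 2), Add(Mul(1, Pow(-5, -1)), Mul(1, Pow(-2, -1))))) = Add(Rational(9, 2), Mul(Rational(1, 2), Add(Mul(1, Rational(-1, 5)), Mul(1, Rational(-1, 2))))) = Add(Rational(9, 2), Mul(Rational(1, 2), Add(Rational(-1, 5), Rational(-1, 2)))) = Add(Rational(9, 2), Mul(Rational(1, 2), Rational(-7, 10))) = Add(Rational(9, 2), Rational(-7, 20)) = Rational(83, 20) ≈ 4.1500)
Function('l')(g) = 1
Function('C')(N) = Add(-7, N) (Function('C')(N) = Mul(1, Add(N, -7)) = Mul(1, Add(-7, N)) = Add(-7, N))
Pow(Function('C')(Mul(Mul(-1, 0), Pow(9, -1))), 2) = Pow(Add(-7, Mul(Mul(-1, 0), Pow(9, -1))), 2) = Pow(Add(-7, Mul(0, Rational(1, 9))), 2) = Pow(Add(-7, 0), 2) = Pow(-7, 2) = 49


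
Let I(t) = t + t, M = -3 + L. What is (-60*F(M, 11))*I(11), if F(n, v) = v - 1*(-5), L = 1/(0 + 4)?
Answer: -21120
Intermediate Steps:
L = ¼ (L = 1/4 = ¼ ≈ 0.25000)
M = -11/4 (M = -3 + ¼ = -11/4 ≈ -2.7500)
F(n, v) = 5 + v (F(n, v) = v + 5 = 5 + v)
I(t) = 2*t
(-60*F(M, 11))*I(11) = (-60*(5 + 11))*(2*11) = -60*16*22 = -960*22 = -21120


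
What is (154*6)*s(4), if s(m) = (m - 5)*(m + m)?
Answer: -7392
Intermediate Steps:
s(m) = 2*m*(-5 + m) (s(m) = (-5 + m)*(2*m) = 2*m*(-5 + m))
(154*6)*s(4) = (154*6)*(2*4*(-5 + 4)) = 924*(2*4*(-1)) = 924*(-8) = -7392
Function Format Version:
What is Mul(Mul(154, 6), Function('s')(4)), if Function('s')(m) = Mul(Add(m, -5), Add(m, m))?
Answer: -7392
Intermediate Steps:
Function('s')(m) = Mul(2, m, Add(-5, m)) (Function('s')(m) = Mul(Add(-5, m), Mul(2, m)) = Mul(2, m, Add(-5, m)))
Mul(Mul(154, 6), Function('s')(4)) = Mul(Mul(154, 6), Mul(2, 4, Add(-5, 4))) = Mul(924, Mul(2, 4, -1)) = Mul(924, -8) = -7392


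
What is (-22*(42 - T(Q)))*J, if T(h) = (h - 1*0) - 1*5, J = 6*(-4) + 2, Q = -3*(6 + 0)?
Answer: 31460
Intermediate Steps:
Q = -18 (Q = -3*6 = -18)
J = -22 (J = -24 + 2 = -22)
T(h) = -5 + h (T(h) = (h + 0) - 5 = h - 5 = -5 + h)
(-22*(42 - T(Q)))*J = -22*(42 - (-5 - 18))*(-22) = -22*(42 - 1*(-23))*(-22) = -22*(42 + 23)*(-22) = -22*65*(-22) = -1430*(-22) = 31460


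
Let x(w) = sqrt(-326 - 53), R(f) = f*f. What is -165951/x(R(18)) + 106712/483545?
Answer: 106712/483545 + 165951*I*sqrt(379)/379 ≈ 0.22069 + 8524.3*I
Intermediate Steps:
R(f) = f**2
x(w) = I*sqrt(379) (x(w) = sqrt(-379) = I*sqrt(379))
-165951/x(R(18)) + 106712/483545 = -165951*(-I*sqrt(379)/379) + 106712/483545 = -(-165951)*I*sqrt(379)/379 + 106712*(1/483545) = 165951*I*sqrt(379)/379 + 106712/483545 = 106712/483545 + 165951*I*sqrt(379)/379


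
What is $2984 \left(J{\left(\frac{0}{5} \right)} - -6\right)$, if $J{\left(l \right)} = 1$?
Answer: $20888$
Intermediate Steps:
$2984 \left(J{\left(\frac{0}{5} \right)} - -6\right) = 2984 \left(1 - -6\right) = 2984 \left(1 + 6\right) = 2984 \cdot 7 = 20888$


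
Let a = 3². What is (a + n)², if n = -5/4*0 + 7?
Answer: 256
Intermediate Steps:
a = 9
n = 7 (n = -5*¼*0 + 7 = -5/4*0 + 7 = 0 + 7 = 7)
(a + n)² = (9 + 7)² = 16² = 256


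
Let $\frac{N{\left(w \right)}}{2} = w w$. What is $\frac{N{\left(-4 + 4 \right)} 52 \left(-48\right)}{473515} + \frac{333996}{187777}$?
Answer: $\frac{333996}{187777} \approx 1.7787$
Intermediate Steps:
$N{\left(w \right)} = 2 w^{2}$ ($N{\left(w \right)} = 2 w w = 2 w^{2}$)
$\frac{N{\left(-4 + 4 \right)} 52 \left(-48\right)}{473515} + \frac{333996}{187777} = \frac{2 \left(-4 + 4\right)^{2} \cdot 52 \left(-48\right)}{473515} + \frac{333996}{187777} = 2 \cdot 0^{2} \cdot 52 \left(-48\right) \frac{1}{473515} + 333996 \cdot \frac{1}{187777} = 2 \cdot 0 \cdot 52 \left(-48\right) \frac{1}{473515} + \frac{333996}{187777} = 0 \cdot 52 \left(-48\right) \frac{1}{473515} + \frac{333996}{187777} = 0 \left(-48\right) \frac{1}{473515} + \frac{333996}{187777} = 0 \cdot \frac{1}{473515} + \frac{333996}{187777} = 0 + \frac{333996}{187777} = \frac{333996}{187777}$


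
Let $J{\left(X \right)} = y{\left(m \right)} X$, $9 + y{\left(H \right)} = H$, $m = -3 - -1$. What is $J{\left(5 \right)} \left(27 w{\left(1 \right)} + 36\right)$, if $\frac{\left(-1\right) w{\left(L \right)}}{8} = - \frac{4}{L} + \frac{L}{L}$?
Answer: $-37620$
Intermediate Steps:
$m = -2$ ($m = -3 + 1 = -2$)
$y{\left(H \right)} = -9 + H$
$w{\left(L \right)} = -8 + \frac{32}{L}$ ($w{\left(L \right)} = - 8 \left(- \frac{4}{L} + \frac{L}{L}\right) = - 8 \left(- \frac{4}{L} + 1\right) = - 8 \left(1 - \frac{4}{L}\right) = -8 + \frac{32}{L}$)
$J{\left(X \right)} = - 11 X$ ($J{\left(X \right)} = \left(-9 - 2\right) X = - 11 X$)
$J{\left(5 \right)} \left(27 w{\left(1 \right)} + 36\right) = \left(-11\right) 5 \left(27 \left(-8 + \frac{32}{1}\right) + 36\right) = - 55 \left(27 \left(-8 + 32 \cdot 1\right) + 36\right) = - 55 \left(27 \left(-8 + 32\right) + 36\right) = - 55 \left(27 \cdot 24 + 36\right) = - 55 \left(648 + 36\right) = \left(-55\right) 684 = -37620$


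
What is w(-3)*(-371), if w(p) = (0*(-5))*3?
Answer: 0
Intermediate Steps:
w(p) = 0 (w(p) = 0*3 = 0)
w(-3)*(-371) = 0*(-371) = 0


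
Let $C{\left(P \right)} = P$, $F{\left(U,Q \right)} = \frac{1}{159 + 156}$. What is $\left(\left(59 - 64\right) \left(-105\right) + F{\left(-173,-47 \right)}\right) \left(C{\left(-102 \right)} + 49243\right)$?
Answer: $\frac{8126742016}{315} \approx 2.5799 \cdot 10^{7}$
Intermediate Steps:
$F{\left(U,Q \right)} = \frac{1}{315}$
$\left(\left(59 - 64\right) \left(-105\right) + F{\left(-173,-47 \right)}\right) \left(C{\left(-102 \right)} + 49243\right) = \left(\left(59 - 64\right) \left(-105\right) + \frac{1}{315}\right) \left(-102 + 49243\right) = \left(\left(-5\right) \left(-105\right) + \frac{1}{315}\right) 49141 = \left(525 + \frac{1}{315}\right) 49141 = \frac{165376}{315} \cdot 49141 = \frac{8126742016}{315}$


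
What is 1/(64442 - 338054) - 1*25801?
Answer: -7059463213/273612 ≈ -25801.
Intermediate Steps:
1/(64442 - 338054) - 1*25801 = 1/(-273612) - 25801 = -1/273612 - 25801 = -7059463213/273612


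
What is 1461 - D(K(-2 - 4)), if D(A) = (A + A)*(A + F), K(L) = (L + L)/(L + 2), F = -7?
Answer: 1485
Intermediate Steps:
K(L) = 2*L/(2 + L) (K(L) = (2*L)/(2 + L) = 2*L/(2 + L))
D(A) = 2*A*(-7 + A) (D(A) = (A + A)*(A - 7) = (2*A)*(-7 + A) = 2*A*(-7 + A))
1461 - D(K(-2 - 4)) = 1461 - 2*2*(-2 - 4)/(2 + (-2 - 4))*(-7 + 2*(-2 - 4)/(2 + (-2 - 4))) = 1461 - 2*2*(-6)/(2 - 6)*(-7 + 2*(-6)/(2 - 6)) = 1461 - 2*2*(-6)/(-4)*(-7 + 2*(-6)/(-4)) = 1461 - 2*2*(-6)*(-¼)*(-7 + 2*(-6)*(-¼)) = 1461 - 2*3*(-7 + 3) = 1461 - 2*3*(-4) = 1461 - 1*(-24) = 1461 + 24 = 1485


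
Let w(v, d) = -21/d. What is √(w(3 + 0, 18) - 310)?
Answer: I*√11202/6 ≈ 17.64*I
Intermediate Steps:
√(w(3 + 0, 18) - 310) = √(-21/18 - 310) = √(-21*1/18 - 310) = √(-7/6 - 310) = √(-1867/6) = I*√11202/6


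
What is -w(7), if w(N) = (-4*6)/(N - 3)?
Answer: 6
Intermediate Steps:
w(N) = -24/(-3 + N)
-w(7) = -(-24)/(-3 + 7) = -(-24)/4 = -1*(-6) = 6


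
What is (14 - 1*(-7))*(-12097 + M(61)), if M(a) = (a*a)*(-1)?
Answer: -332178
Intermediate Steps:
M(a) = -a² (M(a) = a²*(-1) = -a²)
(14 - 1*(-7))*(-12097 + M(61)) = (14 - 1*(-7))*(-12097 - 1*61²) = (14 + 7)*(-12097 - 1*3721) = 21*(-12097 - 3721) = 21*(-15818) = -332178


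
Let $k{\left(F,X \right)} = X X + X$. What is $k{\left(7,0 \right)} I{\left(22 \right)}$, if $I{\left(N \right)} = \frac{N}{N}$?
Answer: $0$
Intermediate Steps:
$k{\left(F,X \right)} = X + X^{2}$ ($k{\left(F,X \right)} = X^{2} + X = X + X^{2}$)
$I{\left(N \right)} = 1$
$k{\left(7,0 \right)} I{\left(22 \right)} = 0 \left(1 + 0\right) 1 = 0 \cdot 1 \cdot 1 = 0 \cdot 1 = 0$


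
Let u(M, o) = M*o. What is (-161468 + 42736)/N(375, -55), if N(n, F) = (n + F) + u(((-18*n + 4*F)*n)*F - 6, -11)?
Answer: 29683/395329591 ≈ 7.5084e-5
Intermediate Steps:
N(n, F) = 66 + F + n - 11*F*n*(-18*n + 4*F) (N(n, F) = (n + F) + (((-18*n + 4*F)*n)*F - 6)*(-11) = (F + n) + ((n*(-18*n + 4*F))*F - 6)*(-11) = (F + n) + (F*n*(-18*n + 4*F) - 6)*(-11) = (F + n) + (-6 + F*n*(-18*n + 4*F))*(-11) = (F + n) + (66 - 11*F*n*(-18*n + 4*F)) = 66 + F + n - 11*F*n*(-18*n + 4*F))
(-161468 + 42736)/N(375, -55) = (-161468 + 42736)/(66 - 55 + 375 - 44*375*(-55)² + 198*(-55)*375²) = -118732/(66 - 55 + 375 - 44*375*3025 + 198*(-55)*140625) = -118732/(66 - 55 + 375 - 49912500 - 1531406250) = -118732/(-1581318364) = -118732*(-1/1581318364) = 29683/395329591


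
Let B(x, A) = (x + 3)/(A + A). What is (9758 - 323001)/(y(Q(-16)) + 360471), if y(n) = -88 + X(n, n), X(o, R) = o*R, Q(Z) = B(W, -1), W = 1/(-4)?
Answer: -20047552/23064633 ≈ -0.86919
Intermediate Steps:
W = -¼ (W = 1*(-¼) = -¼ ≈ -0.25000)
B(x, A) = (3 + x)/(2*A) (B(x, A) = (3 + x)/((2*A)) = (3 + x)*(1/(2*A)) = (3 + x)/(2*A))
Q(Z) = -11/8 (Q(Z) = (½)*(3 - ¼)/(-1) = (½)*(-1)*(11/4) = -11/8)
X(o, R) = R*o
y(n) = -88 + n² (y(n) = -88 + n*n = -88 + n²)
(9758 - 323001)/(y(Q(-16)) + 360471) = (9758 - 323001)/((-88 + (-11/8)²) + 360471) = -313243/((-88 + 121/64) + 360471) = -313243/(-5511/64 + 360471) = -313243/23064633/64 = -313243*64/23064633 = -20047552/23064633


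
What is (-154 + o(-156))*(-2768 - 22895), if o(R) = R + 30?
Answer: 7185640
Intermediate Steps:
o(R) = 30 + R
(-154 + o(-156))*(-2768 - 22895) = (-154 + (30 - 156))*(-2768 - 22895) = (-154 - 126)*(-25663) = -280*(-25663) = 7185640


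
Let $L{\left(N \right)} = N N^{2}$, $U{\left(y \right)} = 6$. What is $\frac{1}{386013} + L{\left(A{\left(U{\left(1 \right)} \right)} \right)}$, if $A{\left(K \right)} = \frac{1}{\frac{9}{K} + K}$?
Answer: $\frac{1030493}{434264625} \approx 0.002373$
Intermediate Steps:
$A{\left(K \right)} = \frac{1}{K + \frac{9}{K}}$
$L{\left(N \right)} = N^{3}$
$\frac{1}{386013} + L{\left(A{\left(U{\left(1 \right)} \right)} \right)} = \frac{1}{386013} + \left(\frac{6}{9 + 6^{2}}\right)^{3} = \frac{1}{386013} + \left(\frac{6}{9 + 36}\right)^{3} = \frac{1}{386013} + \left(\frac{6}{45}\right)^{3} = \frac{1}{386013} + \left(6 \cdot \frac{1}{45}\right)^{3} = \frac{1}{386013} + \left(\frac{2}{15}\right)^{3} = \frac{1}{386013} + \frac{8}{3375} = \frac{1030493}{434264625}$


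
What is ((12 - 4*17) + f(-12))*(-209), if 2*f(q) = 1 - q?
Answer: 20691/2 ≈ 10346.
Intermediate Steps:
f(q) = 1/2 - q/2 (f(q) = (1 - q)/2 = 1/2 - q/2)
((12 - 4*17) + f(-12))*(-209) = ((12 - 4*17) + (1/2 - 1/2*(-12)))*(-209) = ((12 - 68) + (1/2 + 6))*(-209) = (-56 + 13/2)*(-209) = -99/2*(-209) = 20691/2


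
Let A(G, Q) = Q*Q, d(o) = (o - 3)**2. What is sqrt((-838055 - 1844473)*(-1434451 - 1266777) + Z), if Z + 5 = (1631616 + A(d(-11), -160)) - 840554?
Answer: sqrt(7246120561041) ≈ 2.6919e+6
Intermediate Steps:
d(o) = (-3 + o)**2
A(G, Q) = Q**2
Z = 816657 (Z = -5 + ((1631616 + (-160)**2) - 840554) = -5 + ((1631616 + 25600) - 840554) = -5 + (1657216 - 840554) = -5 + 816662 = 816657)
sqrt((-838055 - 1844473)*(-1434451 - 1266777) + Z) = sqrt((-838055 - 1844473)*(-1434451 - 1266777) + 816657) = sqrt(-2682528*(-2701228) + 816657) = sqrt(7246119744384 + 816657) = sqrt(7246120561041)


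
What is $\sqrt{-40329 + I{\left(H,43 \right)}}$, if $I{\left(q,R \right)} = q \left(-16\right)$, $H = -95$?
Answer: $197 i \approx 197.0 i$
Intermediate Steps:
$I{\left(q,R \right)} = - 16 q$
$\sqrt{-40329 + I{\left(H,43 \right)}} = \sqrt{-40329 - -1520} = \sqrt{-40329 + 1520} = \sqrt{-38809} = 197 i$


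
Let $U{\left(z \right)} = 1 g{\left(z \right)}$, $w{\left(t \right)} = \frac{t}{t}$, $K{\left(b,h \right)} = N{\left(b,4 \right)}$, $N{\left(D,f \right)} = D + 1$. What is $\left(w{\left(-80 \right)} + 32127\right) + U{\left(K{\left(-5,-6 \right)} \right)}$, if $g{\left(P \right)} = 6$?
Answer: $32134$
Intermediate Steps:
$N{\left(D,f \right)} = 1 + D$
$K{\left(b,h \right)} = 1 + b$
$w{\left(t \right)} = 1$
$U{\left(z \right)} = 6$ ($U{\left(z \right)} = 1 \cdot 6 = 6$)
$\left(w{\left(-80 \right)} + 32127\right) + U{\left(K{\left(-5,-6 \right)} \right)} = \left(1 + 32127\right) + 6 = 32128 + 6 = 32134$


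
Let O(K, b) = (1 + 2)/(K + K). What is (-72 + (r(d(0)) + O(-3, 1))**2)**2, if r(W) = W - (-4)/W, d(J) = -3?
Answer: 3066001/1296 ≈ 2365.7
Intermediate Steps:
r(W) = W + 4/W
O(K, b) = 3/(2*K) (O(K, b) = 3/((2*K)) = 3*(1/(2*K)) = 3/(2*K))
(-72 + (r(d(0)) + O(-3, 1))**2)**2 = (-72 + ((-3 + 4/(-3)) + (3/2)/(-3))**2)**2 = (-72 + ((-3 + 4*(-1/3)) + (3/2)*(-1/3))**2)**2 = (-72 + ((-3 - 4/3) - 1/2)**2)**2 = (-72 + (-13/3 - 1/2)**2)**2 = (-72 + (-29/6)**2)**2 = (-72 + 841/36)**2 = (-1751/36)**2 = 3066001/1296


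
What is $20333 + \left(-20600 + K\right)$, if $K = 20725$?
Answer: $20458$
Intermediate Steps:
$20333 + \left(-20600 + K\right) = 20333 + \left(-20600 + 20725\right) = 20333 + 125 = 20458$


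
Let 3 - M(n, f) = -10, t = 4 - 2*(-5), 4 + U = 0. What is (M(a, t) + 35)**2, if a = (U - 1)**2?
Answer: 2304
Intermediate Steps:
U = -4 (U = -4 + 0 = -4)
t = 14 (t = 4 + 10 = 14)
a = 25 (a = (-4 - 1)**2 = (-5)**2 = 25)
M(n, f) = 13 (M(n, f) = 3 - 1*(-10) = 3 + 10 = 13)
(M(a, t) + 35)**2 = (13 + 35)**2 = 48**2 = 2304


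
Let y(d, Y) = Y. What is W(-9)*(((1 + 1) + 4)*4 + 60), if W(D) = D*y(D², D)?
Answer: 6804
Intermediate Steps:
W(D) = D² (W(D) = D*D = D²)
W(-9)*(((1 + 1) + 4)*4 + 60) = (-9)²*(((1 + 1) + 4)*4 + 60) = 81*((2 + 4)*4 + 60) = 81*(6*4 + 60) = 81*(24 + 60) = 81*84 = 6804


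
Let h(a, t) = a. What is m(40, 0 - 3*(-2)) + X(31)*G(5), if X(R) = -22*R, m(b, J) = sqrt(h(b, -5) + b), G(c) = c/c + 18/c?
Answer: -15686/5 + 4*sqrt(5) ≈ -3128.3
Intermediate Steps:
G(c) = 1 + 18/c
m(b, J) = sqrt(2)*sqrt(b) (m(b, J) = sqrt(b + b) = sqrt(2*b) = sqrt(2)*sqrt(b))
m(40, 0 - 3*(-2)) + X(31)*G(5) = sqrt(2)*sqrt(40) + (-22*31)*((18 + 5)/5) = sqrt(2)*(2*sqrt(10)) - 682*23/5 = 4*sqrt(5) - 682*23/5 = 4*sqrt(5) - 15686/5 = -15686/5 + 4*sqrt(5)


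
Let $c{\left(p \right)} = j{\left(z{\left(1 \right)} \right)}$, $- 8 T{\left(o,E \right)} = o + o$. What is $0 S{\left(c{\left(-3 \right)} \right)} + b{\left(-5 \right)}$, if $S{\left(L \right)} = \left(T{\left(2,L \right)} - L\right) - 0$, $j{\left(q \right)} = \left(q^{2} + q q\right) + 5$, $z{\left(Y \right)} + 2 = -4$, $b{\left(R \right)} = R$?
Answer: $-5$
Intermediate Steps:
$T{\left(o,E \right)} = - \frac{o}{4}$ ($T{\left(o,E \right)} = - \frac{o + o}{8} = - \frac{2 o}{8} = - \frac{o}{4}$)
$z{\left(Y \right)} = -6$ ($z{\left(Y \right)} = -2 - 4 = -6$)
$j{\left(q \right)} = 5 + 2 q^{2}$ ($j{\left(q \right)} = \left(q^{2} + q^{2}\right) + 5 = 2 q^{2} + 5 = 5 + 2 q^{2}$)
$c{\left(p \right)} = 77$ ($c{\left(p \right)} = 5 + 2 \left(-6\right)^{2} = 5 + 2 \cdot 36 = 5 + 72 = 77$)
$S{\left(L \right)} = - \frac{1}{2} - L$ ($S{\left(L \right)} = \left(\left(- \frac{1}{4}\right) 2 - L\right) - 0 = \left(- \frac{1}{2} - L\right) + 0 = - \frac{1}{2} - L$)
$0 S{\left(c{\left(-3 \right)} \right)} + b{\left(-5 \right)} = 0 \left(- \frac{1}{2} - 77\right) - 5 = 0 \left(- \frac{155}{2}\right) - 5 = 0 - 5 = -5$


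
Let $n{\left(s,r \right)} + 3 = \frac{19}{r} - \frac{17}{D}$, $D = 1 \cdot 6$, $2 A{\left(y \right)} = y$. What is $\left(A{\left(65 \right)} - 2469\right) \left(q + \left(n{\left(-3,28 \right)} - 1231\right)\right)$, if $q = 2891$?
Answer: $- \frac{677381111}{168} \approx -4.032 \cdot 10^{6}$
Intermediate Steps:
$A{\left(y \right)} = \frac{y}{2}$
$D = 6$
$n{\left(s,r \right)} = - \frac{35}{6} + \frac{19}{r}$ ($n{\left(s,r \right)} = -3 + \left(\frac{19}{r} - \frac{17}{6}\right) = -3 - \left(\frac{17}{6} - \frac{19}{r}\right) = - \frac{35}{6} + \frac{19}{r}$)
$\left(A{\left(65 \right)} - 2469\right) \left(q + \left(n{\left(-3,28 \right)} - 1231\right)\right) = \left(\frac{1}{2} \cdot 65 - 2469\right) \left(2891 - \left(\frac{7421}{6} - \frac{19}{28}\right)\right) = \left(\frac{65}{2} - 2469\right) \left(2891 + \left(\left(- \frac{35}{6} + 19 \cdot \frac{1}{28}\right) - 1231\right)\right) = - \frac{4873 \left(2891 + \left(\left(- \frac{35}{6} + \frac{19}{28}\right) - 1231\right)\right)}{2} = - \frac{4873 \left(2891 - \frac{103837}{84}\right)}{2} = \left(- \frac{4873}{2}\right) \frac{139007}{84} = - \frac{677381111}{168}$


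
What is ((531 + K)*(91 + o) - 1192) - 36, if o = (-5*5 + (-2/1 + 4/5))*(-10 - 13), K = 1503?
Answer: 7047772/5 ≈ 1.4096e+6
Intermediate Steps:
o = 3013/5 (o = (-25 + (-2*1 + 4*(1/5)))*(-23) = (-25 + (-2 + 4/5))*(-23) = (-25 - 6/5)*(-23) = -131/5*(-23) = 3013/5 ≈ 602.60)
((531 + K)*(91 + o) - 1192) - 36 = ((531 + 1503)*(91 + 3013/5) - 1192) - 36 = (2034*(3468/5) - 1192) - 36 = (7053912/5 - 1192) - 36 = 7047952/5 - 36 = 7047772/5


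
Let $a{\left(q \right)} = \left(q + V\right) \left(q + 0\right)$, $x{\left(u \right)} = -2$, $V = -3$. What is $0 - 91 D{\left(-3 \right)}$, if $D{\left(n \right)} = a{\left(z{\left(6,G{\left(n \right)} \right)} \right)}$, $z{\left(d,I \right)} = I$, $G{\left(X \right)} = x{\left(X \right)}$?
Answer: $-910$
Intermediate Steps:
$G{\left(X \right)} = -2$
$a{\left(q \right)} = q \left(-3 + q\right)$ ($a{\left(q \right)} = \left(q - 3\right) \left(q + 0\right) = \left(-3 + q\right) q = q \left(-3 + q\right)$)
$D{\left(n \right)} = 10$ ($D{\left(n \right)} = - 2 \left(-3 - 2\right) = \left(-2\right) \left(-5\right) = 10$)
$0 - 91 D{\left(-3 \right)} = 0 - 910 = -910$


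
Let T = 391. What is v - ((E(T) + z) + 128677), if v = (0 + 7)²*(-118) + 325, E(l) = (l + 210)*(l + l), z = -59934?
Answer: -544182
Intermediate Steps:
E(l) = 2*l*(210 + l) (E(l) = (210 + l)*(2*l) = 2*l*(210 + l))
v = -5457 (v = 7²*(-118) + 325 = 49*(-118) + 325 = -5782 + 325 = -5457)
v - ((E(T) + z) + 128677) = -5457 - ((2*391*(210 + 391) - 59934) + 128677) = -5457 - ((2*391*601 - 59934) + 128677) = -5457 - ((469982 - 59934) + 128677) = -5457 - (410048 + 128677) = -5457 - 1*538725 = -5457 - 538725 = -544182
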